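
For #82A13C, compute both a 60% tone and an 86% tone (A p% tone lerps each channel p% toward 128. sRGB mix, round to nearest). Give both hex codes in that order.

#818D65, #808576

#82A13C is rgb(130, 161, 60).
60% tone:
  R: 130 − 1.2 = 128.8 → 129
  G: 161 + 0.6×(128−161) = 161 − 19.8 = 141.2 → 141
  B: 60 + 40.8 = 100.8 → 101
  → #818D65
86% tone:
  R: 130 − 1.72 = 128.28 → 128
  G: 161 + 0.86×(128−161) = 161 − 28.38 = 132.62 → 133
  B: 60 + 58.48 = 118.48 → 118
  → #808576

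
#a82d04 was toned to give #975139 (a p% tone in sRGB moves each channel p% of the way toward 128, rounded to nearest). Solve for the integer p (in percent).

#a82d04 is rgb(168, 45, 4); #975139 is rgb(151, 81, 57).
On the B channel (widest range): 57 ≈ 4 + (p/100)(128 − 4), so p ≈ 100×(57 − 4)/(128 − 4) = 5300/124 = 42.74.
p = 43 reproduces all three channels after rounding.

43%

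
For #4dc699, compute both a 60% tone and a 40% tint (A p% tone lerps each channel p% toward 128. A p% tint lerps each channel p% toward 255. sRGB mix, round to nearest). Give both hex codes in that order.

#6c9c8a, #94ddc2

#4dc699 is rgb(77, 198, 153).
60% tone:
  R: 77 + 0.6×(128−77) = 77 + 30.6 = 107.6 → 108
  G: 198 + 0.6×(128−198) = 198 − 42 = 156 → 156
  B: 153 + 0.6×(128−153) = 153 − 15 = 138 → 138
  → #6c9c8a
40% tint:
  R: 77 + 0.4×(255−77) = 77 + 71.2 = 148.2 → 148
  G: 198 + 0.4×(255−198) = 198 + 22.8 = 220.8 → 221
  B: 153 + 40.8 = 193.8 → 194
  → #94ddc2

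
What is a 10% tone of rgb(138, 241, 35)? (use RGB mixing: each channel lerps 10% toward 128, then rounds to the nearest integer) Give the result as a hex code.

#89E62C

A 10% tone moves each channel 10% toward 128:
  R: 138 + 0.1×(128−138) = 138 − 1 = 137 → 137
  G: 241 + 0.1×(128−241) = 241 − 11.3 = 229.7 → 230
  B: 35 + 9.3 = 44.3 → 44
rgb(137, 230, 44) = #89E62C.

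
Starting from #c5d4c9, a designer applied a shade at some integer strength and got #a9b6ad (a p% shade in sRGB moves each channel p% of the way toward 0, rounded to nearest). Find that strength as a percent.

#c5d4c9 is rgb(197, 212, 201); #a9b6ad is rgb(169, 182, 173).
On the G channel (widest range): 182 ≈ 212 + (p/100)(0 − 212), so p ≈ 100×(182 − 212)/(0 − 212) = -3000/-212 = 14.15.
p = 14 reproduces all three channels after rounding.

14%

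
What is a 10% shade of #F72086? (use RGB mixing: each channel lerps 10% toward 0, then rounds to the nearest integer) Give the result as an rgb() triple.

#F72086 is rgb(247, 32, 134).
Per channel, c → c + 0.1(0 − c):
  R: 247 − 24.7 = 222.3 → 222
  G: 32 + 0.1×(0−32) = 32 − 3.2 = 28.8 → 29
  B: 134 + 0.1×(0−134) = 134 − 13.4 = 120.6 → 121

rgb(222, 29, 121)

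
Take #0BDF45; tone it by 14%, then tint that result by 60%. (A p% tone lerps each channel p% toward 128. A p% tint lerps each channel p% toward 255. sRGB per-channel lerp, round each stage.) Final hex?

#A4EDB8

#0BDF45 is rgb(11, 223, 69).
Per channel, c → c + 0.14(128 − c):
  R: 11 + 0.14×(128−11) = 11 + 16.38 = 27.38 → 27
  G: 223 + 0.14×(128−223) = 223 − 13.3 = 209.7 → 210
  B: 69 + 0.14×(128−69) = 69 + 8.26 = 77.26 → 77
After the tone: rgb(27, 210, 77) = #1BD24D.
A 60% tint moves each channel 60% toward 255:
  R: 27 + 0.6×(255−27) = 27 + 136.8 = 163.8 → 164
  G: 210 + 27 = 237 → 237
  B: 77 + 0.6×(255−77) = 77 + 106.8 = 183.8 → 184
rgb(164, 237, 184) = #A4EDB8.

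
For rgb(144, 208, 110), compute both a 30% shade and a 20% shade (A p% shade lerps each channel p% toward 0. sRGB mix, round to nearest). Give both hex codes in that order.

#65924D, #73A658

30% shade:
  R: 144 − 43.2 = 100.8 → 101
  G: 208 + 0.3×(0−208) = 208 − 62.4 = 145.6 → 146
  B: 110 − 33 = 77 → 77
  → #65924D
20% shade:
  R: 144 + 0.2×(0−144) = 144 − 28.8 = 115.2 → 115
  G: 208 + 0.2×(0−208) = 208 − 41.6 = 166.4 → 166
  B: 110 + 0.2×(0−110) = 110 − 22 = 88 → 88
  → #73A658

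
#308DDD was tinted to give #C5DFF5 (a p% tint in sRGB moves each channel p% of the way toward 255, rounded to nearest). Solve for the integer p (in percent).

#308DDD is rgb(48, 141, 221); #C5DFF5 is rgb(197, 223, 245).
On the R channel (widest range): 197 ≈ 48 + (p/100)(255 − 48), so p ≈ 100×(197 − 48)/(255 − 48) = 14900/207 = 71.98.
p = 72 reproduces all three channels after rounding.

72%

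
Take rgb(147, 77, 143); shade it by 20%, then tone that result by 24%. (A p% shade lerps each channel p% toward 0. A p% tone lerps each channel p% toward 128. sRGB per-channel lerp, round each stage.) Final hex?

A 20% shade moves each channel 20% toward 0:
  R: 147 + 0.2×(0−147) = 147 − 29.4 = 117.6 → 118
  G: 77 − 15.4 = 61.6 → 62
  B: 143 − 28.6 = 114.4 → 114
After the shade: rgb(118, 62, 114) = #763E72.
Per channel, c → c + 0.24(128 − c):
  R: 118 + 0.24×(128−118) = 118 + 2.4 = 120.4 → 120
  G: 62 + 15.84 = 77.84 → 78
  B: 114 + 0.24×(128−114) = 114 + 3.36 = 117.36 → 117
rgb(120, 78, 117) = #784E75.

#784E75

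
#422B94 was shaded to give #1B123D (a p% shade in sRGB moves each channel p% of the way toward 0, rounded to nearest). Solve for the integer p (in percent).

#422B94 is rgb(66, 43, 148); #1B123D is rgb(27, 18, 61).
On the B channel (widest range): 61 ≈ 148 + (p/100)(0 − 148), so p ≈ 100×(61 − 148)/(0 − 148) = -8700/-148 = 58.78.
p = 59 reproduces all three channels after rounding.

59%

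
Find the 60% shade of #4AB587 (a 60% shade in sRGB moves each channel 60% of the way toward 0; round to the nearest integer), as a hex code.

#4AB587 is rgb(74, 181, 135).
A 60% shade moves each channel 60% toward 0:
  R: 74 − 44.4 = 29.6 → 30
  G: 181 + 0.6×(0−181) = 181 − 108.6 = 72.4 → 72
  B: 135 − 81 = 54 → 54
rgb(30, 72, 54) = #1E4836.

#1E4836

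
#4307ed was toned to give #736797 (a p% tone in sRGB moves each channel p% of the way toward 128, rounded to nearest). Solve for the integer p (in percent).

#4307ed is rgb(67, 7, 237); #736797 is rgb(115, 103, 151).
On the G channel (widest range): 103 ≈ 7 + (p/100)(128 − 7), so p ≈ 100×(103 − 7)/(128 − 7) = 9600/121 = 79.34.
p = 79 reproduces all three channels after rounding.

79%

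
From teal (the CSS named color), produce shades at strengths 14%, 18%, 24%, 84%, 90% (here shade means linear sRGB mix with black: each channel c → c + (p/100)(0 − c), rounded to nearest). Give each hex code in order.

#006E6E, #006969, #006161, #001414, #000D0D

CSS teal is rgb(0, 128, 128).
14%: (0→0, 128 − 17.92 = 110.08→110, 128 − 17.92 = 110.08→110) → #006E6E
18%: (0→0, 128 − 23.04 = 104.96→105, 128 − 23.04 = 104.96→105) → #006969
24%: (0→0, 128 − 30.72 = 97.28→97, 128 − 30.72 = 97.28→97) → #006161
84%: (0→0, 128 − 107.52 = 20.48→20, 128 − 107.52 = 20.48→20) → #001414
90%: (0→0, 128 − 115.2 = 12.8→13, 128 − 115.2 = 12.8→13) → #000D0D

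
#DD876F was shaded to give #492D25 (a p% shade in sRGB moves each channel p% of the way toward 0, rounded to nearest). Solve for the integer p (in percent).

#DD876F is rgb(221, 135, 111); #492D25 is rgb(73, 45, 37).
On the R channel (widest range): 73 ≈ 221 + (p/100)(0 − 221), so p ≈ 100×(73 − 221)/(0 − 221) = -14800/-221 = 66.97.
p = 67 reproduces all three channels after rounding.

67%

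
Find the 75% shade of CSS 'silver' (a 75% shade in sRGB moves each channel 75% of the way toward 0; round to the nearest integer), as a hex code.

#303030

CSS silver is rgb(192, 192, 192).
Lerp each channel 75% toward 0:
  R: 192 − 144 = 48 → 48
  G: 192 + 0.75×(0−192) = 192 − 144 = 48 → 48
  B: 192 + 0.75×(0−192) = 192 − 144 = 48 → 48
rgb(48, 48, 48) = #303030.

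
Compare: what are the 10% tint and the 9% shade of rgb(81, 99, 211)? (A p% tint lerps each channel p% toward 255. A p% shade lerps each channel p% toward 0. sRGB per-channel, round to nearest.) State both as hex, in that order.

#6273d7, #4a5ac0

10% tint:
  R: 81 + 17.4 = 98.4 → 98
  G: 99 + 15.6 = 114.6 → 115
  B: 211 + 0.1×(255−211) = 211 + 4.4 = 215.4 → 215
  → #6273d7
9% shade:
  R: 81 − 7.29 = 73.71 → 74
  G: 99 + 0.09×(0−99) = 99 − 8.91 = 90.09 → 90
  B: 211 + 0.09×(0−211) = 211 − 18.99 = 192.01 → 192
  → #4a5ac0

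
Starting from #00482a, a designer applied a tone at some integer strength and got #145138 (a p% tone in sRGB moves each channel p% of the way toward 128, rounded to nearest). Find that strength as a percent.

#00482a is rgb(0, 72, 42); #145138 is rgb(20, 81, 56).
On the R channel (widest range): 20 ≈ 0 + (p/100)(128 − 0), so p ≈ 100×(20 − 0)/(128 − 0) = 2000/128 = 15.62.
p = 16 reproduces all three channels after rounding.

16%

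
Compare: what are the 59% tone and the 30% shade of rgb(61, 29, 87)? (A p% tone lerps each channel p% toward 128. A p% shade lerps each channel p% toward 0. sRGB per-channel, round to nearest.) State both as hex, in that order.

59% tone:
  R: 61 + 39.53 = 100.53 → 101
  G: 29 + 0.59×(128−29) = 29 + 58.41 = 87.41 → 87
  B: 87 + 24.19 = 111.19 → 111
  → #65576F
30% shade:
  R: 61 − 18.3 = 42.7 → 43
  G: 29 + 0.3×(0−29) = 29 − 8.7 = 20.3 → 20
  B: 87 − 26.1 = 60.9 → 61
  → #2B143D

#65576F, #2B143D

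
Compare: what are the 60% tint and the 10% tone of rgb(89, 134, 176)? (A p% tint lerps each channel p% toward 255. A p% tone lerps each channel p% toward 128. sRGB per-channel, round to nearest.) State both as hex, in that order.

#bdcfdf, #5d85ab

60% tint:
  R: 89 + 99.6 = 188.6 → 189
  G: 134 + 0.6×(255−134) = 134 + 72.6 = 206.6 → 207
  B: 176 + 0.6×(255−176) = 176 + 47.4 = 223.4 → 223
  → #bdcfdf
10% tone:
  R: 89 + 0.1×(128−89) = 89 + 3.9 = 92.9 → 93
  G: 134 − 0.6 = 133.4 → 133
  B: 176 − 4.8 = 171.2 → 171
  → #5d85ab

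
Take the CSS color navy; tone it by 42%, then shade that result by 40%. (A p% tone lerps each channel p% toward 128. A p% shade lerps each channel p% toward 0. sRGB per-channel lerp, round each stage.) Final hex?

CSS navy is rgb(0, 0, 128).
Per channel, c → c + 0.42(128 − c):
  R: 0 + 0.42×(128−0) = 0 + 53.76 = 53.76 → 54
  G: 0 + 53.76 = 53.76 → 54
  B: 128 + 0.42×(128−128) = 128 + 0 = 128 → 128
After the tone: rgb(54, 54, 128) = #363680.
A 40% shade moves each channel 40% toward 0:
  R: 54 − 21.6 = 32.4 → 32
  G: 54 + 0.4×(0−54) = 54 − 21.6 = 32.4 → 32
  B: 128 − 51.2 = 76.8 → 77
rgb(32, 32, 77) = #20204D.

#20204D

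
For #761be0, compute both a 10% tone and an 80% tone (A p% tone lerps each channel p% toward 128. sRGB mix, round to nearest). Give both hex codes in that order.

#7725d6, #7e6c93

#761be0 is rgb(118, 27, 224).
10% tone:
  R: 118 + 1 = 119 → 119
  G: 27 + 10.1 = 37.1 → 37
  B: 224 − 9.6 = 214.4 → 214
  → #7725d6
80% tone:
  R: 118 + 8 = 126 → 126
  G: 27 + 80.8 = 107.8 → 108
  B: 224 + 0.8×(128−224) = 224 − 76.8 = 147.2 → 147
  → #7e6c93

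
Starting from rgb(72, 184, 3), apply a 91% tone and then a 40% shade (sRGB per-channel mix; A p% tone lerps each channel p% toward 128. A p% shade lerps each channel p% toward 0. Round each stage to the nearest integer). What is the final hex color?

A 91% tone moves each channel 91% toward 128:
  R: 72 + 50.96 = 122.96 → 123
  G: 184 + 0.91×(128−184) = 184 − 50.96 = 133.04 → 133
  B: 3 + 0.91×(128−3) = 3 + 113.75 = 116.75 → 117
After the tone: rgb(123, 133, 117) = #7B8575.
Lerp each channel 40% toward 0:
  R: 123 − 49.2 = 73.8 → 74
  G: 133 − 53.2 = 79.8 → 80
  B: 117 − 46.8 = 70.2 → 70
rgb(74, 80, 70) = #4A5046.

#4A5046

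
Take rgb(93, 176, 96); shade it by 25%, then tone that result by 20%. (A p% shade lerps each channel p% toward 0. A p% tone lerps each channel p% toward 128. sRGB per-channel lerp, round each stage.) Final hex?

#528353

A 25% shade moves each channel 25% toward 0:
  R: 93 − 23.25 = 69.75 → 70
  G: 176 + 0.25×(0−176) = 176 − 44 = 132 → 132
  B: 96 + 0.25×(0−96) = 96 − 24 = 72 → 72
After the shade: rgb(70, 132, 72) = #468448.
A 20% tone moves each channel 20% toward 128:
  R: 70 + 11.6 = 81.6 → 82
  G: 132 − 0.8 = 131.2 → 131
  B: 72 + 0.2×(128−72) = 72 + 11.2 = 83.2 → 83
rgb(82, 131, 83) = #528353.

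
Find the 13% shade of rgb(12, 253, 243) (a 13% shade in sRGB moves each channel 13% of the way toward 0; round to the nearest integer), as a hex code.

Per channel, c → c + 0.13(0 − c):
  R: 12 + 0.13×(0−12) = 12 − 1.56 = 10.44 → 10
  G: 253 + 0.13×(0−253) = 253 − 32.89 = 220.11 → 220
  B: 243 + 0.13×(0−243) = 243 − 31.59 = 211.41 → 211
rgb(10, 220, 211) = #0adcd3.

#0adcd3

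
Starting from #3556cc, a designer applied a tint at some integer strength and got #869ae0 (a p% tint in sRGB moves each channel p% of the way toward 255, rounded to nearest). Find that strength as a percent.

#3556cc is rgb(53, 86, 204); #869ae0 is rgb(134, 154, 224).
On the R channel (widest range): 134 ≈ 53 + (p/100)(255 − 53), so p ≈ 100×(134 − 53)/(255 − 53) = 8100/202 = 40.10.
p = 40 reproduces all three channels after rounding.

40%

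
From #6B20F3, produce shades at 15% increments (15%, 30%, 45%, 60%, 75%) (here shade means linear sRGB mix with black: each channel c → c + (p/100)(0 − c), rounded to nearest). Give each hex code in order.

#6B20F3 is rgb(107, 32, 243).
15%: (107 − 16.05 = 90.95→91, 32 − 4.8 = 27.2→27, 243 − 36.45 = 206.55→207) → #5B1BCF
30%: (107 − 32.1 = 74.9→75, 32 − 9.6 = 22.4→22, 243 − 72.9 = 170.1→170) → #4B16AA
45%: (107 − 48.15 = 58.85→59, 32 − 14.4 = 17.6→18, 243 − 109.35 = 133.65→134) → #3B1286
60%: (107 − 64.2 = 42.8→43, 32 − 19.2 = 12.8→13, 243 − 145.8 = 97.2→97) → #2B0D61
75%: (107 − 80.25 = 26.75→27, 32 − 24 = 8→8, 243 − 182.25 = 60.75→61) → #1B083D

#5B1BCF, #4B16AA, #3B1286, #2B0D61, #1B083D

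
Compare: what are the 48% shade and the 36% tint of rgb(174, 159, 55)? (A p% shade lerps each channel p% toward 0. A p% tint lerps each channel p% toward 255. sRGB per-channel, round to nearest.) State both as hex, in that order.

#5A531D, #CBC27F

48% shade:
  R: 174 − 83.52 = 90.48 → 90
  G: 159 − 76.32 = 82.68 → 83
  B: 55 − 26.4 = 28.6 → 29
  → #5A531D
36% tint:
  R: 174 + 29.16 = 203.16 → 203
  G: 159 + 0.36×(255−159) = 159 + 34.56 = 193.56 → 194
  B: 55 + 0.36×(255−55) = 55 + 72 = 127 → 127
  → #CBC27F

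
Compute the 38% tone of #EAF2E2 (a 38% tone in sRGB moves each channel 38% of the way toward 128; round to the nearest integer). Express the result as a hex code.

#EAF2E2 is rgb(234, 242, 226).
Per channel, c → c + 0.38(128 − c):
  R: 234 − 40.28 = 193.72 → 194
  G: 242 + 0.38×(128−242) = 242 − 43.32 = 198.68 → 199
  B: 226 − 37.24 = 188.76 → 189
rgb(194, 199, 189) = #C2C7BD.

#C2C7BD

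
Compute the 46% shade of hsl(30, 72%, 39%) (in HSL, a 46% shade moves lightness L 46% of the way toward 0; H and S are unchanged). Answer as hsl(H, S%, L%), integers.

hsl(30, 72%, 21%)

L moves 46% from 39 toward 0: 39 − 17.94 = 21.06 → 21.
H and S are unchanged.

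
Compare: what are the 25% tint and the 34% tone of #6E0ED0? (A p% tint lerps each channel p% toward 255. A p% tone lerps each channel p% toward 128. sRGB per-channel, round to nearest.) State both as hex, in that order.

#924ADC, #7435B5

#6E0ED0 is rgb(110, 14, 208).
25% tint:
  R: 110 + 0.25×(255−110) = 110 + 36.25 = 146.25 → 146
  G: 14 + 0.25×(255−14) = 14 + 60.25 = 74.25 → 74
  B: 208 + 0.25×(255−208) = 208 + 11.75 = 219.75 → 220
  → #924ADC
34% tone:
  R: 110 + 0.34×(128−110) = 110 + 6.12 = 116.12 → 116
  G: 14 + 0.34×(128−14) = 14 + 38.76 = 52.76 → 53
  B: 208 − 27.2 = 180.8 → 181
  → #7435B5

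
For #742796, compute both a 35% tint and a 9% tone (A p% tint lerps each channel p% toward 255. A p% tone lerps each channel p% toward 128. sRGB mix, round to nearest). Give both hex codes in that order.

#A573BB, #752F94

#742796 is rgb(116, 39, 150).
35% tint:
  R: 116 + 48.65 = 164.65 → 165
  G: 39 + 0.35×(255−39) = 39 + 75.6 = 114.6 → 115
  B: 150 + 0.35×(255−150) = 150 + 36.75 = 186.75 → 187
  → #A573BB
9% tone:
  R: 116 + 0.09×(128−116) = 116 + 1.08 = 117.08 → 117
  G: 39 + 0.09×(128−39) = 39 + 8.01 = 47.01 → 47
  B: 150 − 1.98 = 148.02 → 148
  → #752F94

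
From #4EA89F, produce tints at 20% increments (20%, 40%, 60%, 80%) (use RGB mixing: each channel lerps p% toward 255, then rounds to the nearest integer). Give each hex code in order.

#4EA89F is rgb(78, 168, 159).
20%: (78 + 35.4 = 113.4→113, 168 + 17.4 = 185.4→185, 159 + 19.2 = 178.2→178) → #71B9B2
40%: (78 + 70.8 = 148.8→149, 168 + 34.8 = 202.8→203, 159 + 38.4 = 197.4→197) → #95CBC5
60%: (78 + 106.2 = 184.2→184, 168 + 52.2 = 220.2→220, 159 + 57.6 = 216.6→217) → #B8DCD9
80%: (78 + 141.6 = 219.6→220, 168 + 69.6 = 237.6→238, 159 + 76.8 = 235.8→236) → #DCEEEC

#71B9B2, #95CBC5, #B8DCD9, #DCEEEC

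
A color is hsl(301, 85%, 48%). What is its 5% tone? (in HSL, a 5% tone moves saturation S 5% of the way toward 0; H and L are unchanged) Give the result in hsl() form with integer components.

hsl(301, 81%, 48%)

S moves 5% from 85 toward 0: 85 − 4.25 = 80.75 → 81.
H and L are unchanged.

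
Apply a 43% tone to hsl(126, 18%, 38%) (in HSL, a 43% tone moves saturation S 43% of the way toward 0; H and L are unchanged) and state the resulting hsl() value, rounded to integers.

hsl(126, 10%, 38%)

S moves 43% from 18 toward 0: 18 − 7.74 = 10.26 → 10.
H and L are unchanged.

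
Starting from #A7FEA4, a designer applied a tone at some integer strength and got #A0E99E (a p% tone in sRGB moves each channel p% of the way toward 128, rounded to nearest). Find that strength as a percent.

#A7FEA4 is rgb(167, 254, 164); #A0E99E is rgb(160, 233, 158).
On the G channel (widest range): 233 ≈ 254 + (p/100)(128 − 254), so p ≈ 100×(233 − 254)/(128 − 254) = -2100/-126 = 16.67.
p = 17 reproduces all three channels after rounding.

17%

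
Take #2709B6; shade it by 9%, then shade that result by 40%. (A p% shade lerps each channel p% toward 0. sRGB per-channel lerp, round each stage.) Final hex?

#2709B6 is rgb(39, 9, 182).
Per channel, c → c + 0.09(0 − c):
  R: 39 − 3.51 = 35.49 → 35
  G: 9 + 0.09×(0−9) = 9 − 0.81 = 8.19 → 8
  B: 182 + 0.09×(0−182) = 182 − 16.38 = 165.62 → 166
After the shade: rgb(35, 8, 166) = #2308A6.
Lerp each channel 40% toward 0:
  R: 35 − 14 = 21 → 21
  G: 8 − 3.2 = 4.8 → 5
  B: 166 + 0.4×(0−166) = 166 − 66.4 = 99.6 → 100
rgb(21, 5, 100) = #150564.

#150564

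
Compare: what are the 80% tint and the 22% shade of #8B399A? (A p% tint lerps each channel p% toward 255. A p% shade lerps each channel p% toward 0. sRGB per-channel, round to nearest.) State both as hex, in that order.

#8B399A is rgb(139, 57, 154).
80% tint:
  R: 139 + 92.8 = 231.8 → 232
  G: 57 + 0.8×(255−57) = 57 + 158.4 = 215.4 → 215
  B: 154 + 0.8×(255−154) = 154 + 80.8 = 234.8 → 235
  → #E8D7EB
22% shade:
  R: 139 + 0.22×(0−139) = 139 − 30.58 = 108.42 → 108
  G: 57 − 12.54 = 44.46 → 44
  B: 154 + 0.22×(0−154) = 154 − 33.88 = 120.12 → 120
  → #6C2C78

#E8D7EB, #6C2C78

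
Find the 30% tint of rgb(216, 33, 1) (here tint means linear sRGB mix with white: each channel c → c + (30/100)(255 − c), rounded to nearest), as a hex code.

#e4644d

Lerp each channel 30% toward 255:
  R: 216 + 0.3×(255−216) = 216 + 11.7 = 227.7 → 228
  G: 33 + 66.6 = 99.6 → 100
  B: 1 + 0.3×(255−1) = 1 + 76.2 = 77.2 → 77
rgb(228, 100, 77) = #e4644d.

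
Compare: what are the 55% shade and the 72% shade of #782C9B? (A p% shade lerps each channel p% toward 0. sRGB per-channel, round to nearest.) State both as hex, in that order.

#361446, #220C2B

#782C9B is rgb(120, 44, 155).
55% shade:
  R: 120 − 66 = 54 → 54
  G: 44 + 0.55×(0−44) = 44 − 24.2 = 19.8 → 20
  B: 155 + 0.55×(0−155) = 155 − 85.25 = 69.75 → 70
  → #361446
72% shade:
  R: 120 + 0.72×(0−120) = 120 − 86.4 = 33.6 → 34
  G: 44 − 31.68 = 12.32 → 12
  B: 155 + 0.72×(0−155) = 155 − 111.6 = 43.4 → 43
  → #220C2B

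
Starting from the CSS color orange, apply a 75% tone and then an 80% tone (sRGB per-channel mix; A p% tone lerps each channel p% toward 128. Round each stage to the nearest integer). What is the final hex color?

#86827a

CSS orange is rgb(255, 165, 0).
A 75% tone moves each channel 75% toward 128:
  R: 255 − 95.25 = 159.75 → 160
  G: 165 − 27.75 = 137.25 → 137
  B: 0 + 96 = 96 → 96
After the tone: rgb(160, 137, 96) = #a08960.
Lerp each channel 80% toward 128:
  R: 160 + 0.8×(128−160) = 160 − 25.6 = 134.4 → 134
  G: 137 + 0.8×(128−137) = 137 − 7.2 = 129.8 → 130
  B: 96 + 0.8×(128−96) = 96 + 25.6 = 121.6 → 122
rgb(134, 130, 122) = #86827a.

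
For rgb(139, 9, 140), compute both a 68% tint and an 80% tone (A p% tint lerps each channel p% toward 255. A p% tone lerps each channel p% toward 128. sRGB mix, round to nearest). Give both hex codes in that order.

68% tint:
  R: 139 + 0.68×(255−139) = 139 + 78.88 = 217.88 → 218
  G: 9 + 167.28 = 176.28 → 176
  B: 140 + 78.2 = 218.2 → 218
  → #DAB0DA
80% tone:
  R: 139 + 0.8×(128−139) = 139 − 8.8 = 130.2 → 130
  G: 9 + 0.8×(128−9) = 9 + 95.2 = 104.2 → 104
  B: 140 − 9.6 = 130.4 → 130
  → #826882

#DAB0DA, #826882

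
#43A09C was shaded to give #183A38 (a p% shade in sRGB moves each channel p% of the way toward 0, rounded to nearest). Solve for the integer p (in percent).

#43A09C is rgb(67, 160, 156); #183A38 is rgb(24, 58, 56).
On the G channel (widest range): 58 ≈ 160 + (p/100)(0 − 160), so p ≈ 100×(58 − 160)/(0 − 160) = -10200/-160 = 63.75.
p = 64 reproduces all three channels after rounding.

64%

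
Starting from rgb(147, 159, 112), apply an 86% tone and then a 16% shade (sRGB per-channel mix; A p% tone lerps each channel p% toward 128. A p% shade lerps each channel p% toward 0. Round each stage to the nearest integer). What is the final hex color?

#6E6F6A

Lerp each channel 86% toward 128:
  R: 147 + 0.86×(128−147) = 147 − 16.34 = 130.66 → 131
  G: 159 + 0.86×(128−159) = 159 − 26.66 = 132.34 → 132
  B: 112 + 0.86×(128−112) = 112 + 13.76 = 125.76 → 126
After the tone: rgb(131, 132, 126) = #83847E.
Lerp each channel 16% toward 0:
  R: 131 − 20.96 = 110.04 → 110
  G: 132 + 0.16×(0−132) = 132 − 21.12 = 110.88 → 111
  B: 126 − 20.16 = 105.84 → 106
rgb(110, 111, 106) = #6E6F6A.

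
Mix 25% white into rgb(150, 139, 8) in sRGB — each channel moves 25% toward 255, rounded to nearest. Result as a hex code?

#B0A846

Lerp each channel 25% toward 255:
  R: 150 + 0.25×(255−150) = 150 + 26.25 = 176.25 → 176
  G: 139 + 0.25×(255−139) = 139 + 29 = 168 → 168
  B: 8 + 61.75 = 69.75 → 70
rgb(176, 168, 70) = #B0A846.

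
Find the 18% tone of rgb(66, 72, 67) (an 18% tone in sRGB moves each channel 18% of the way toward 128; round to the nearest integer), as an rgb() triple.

Per channel, c → c + 0.18(128 − c):
  R: 66 + 0.18×(128−66) = 66 + 11.16 = 77.16 → 77
  G: 72 + 10.08 = 82.08 → 82
  B: 67 + 10.98 = 77.98 → 78

rgb(77, 82, 78)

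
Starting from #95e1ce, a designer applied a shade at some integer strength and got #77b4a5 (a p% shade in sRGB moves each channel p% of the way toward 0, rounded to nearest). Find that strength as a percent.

#95e1ce is rgb(149, 225, 206); #77b4a5 is rgb(119, 180, 165).
On the G channel (widest range): 180 ≈ 225 + (p/100)(0 − 225), so p ≈ 100×(180 − 225)/(0 − 225) = -4500/-225 = 20.00.
p = 20 reproduces all three channels after rounding.

20%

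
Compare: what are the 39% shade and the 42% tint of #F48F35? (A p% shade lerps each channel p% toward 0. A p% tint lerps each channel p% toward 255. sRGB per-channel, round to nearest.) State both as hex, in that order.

#955720, #F9BE8A

#F48F35 is rgb(244, 143, 53).
39% shade:
  R: 244 − 95.16 = 148.84 → 149
  G: 143 − 55.77 = 87.23 → 87
  B: 53 − 20.67 = 32.33 → 32
  → #955720
42% tint:
  R: 244 + 0.42×(255−244) = 244 + 4.62 = 248.62 → 249
  G: 143 + 0.42×(255−143) = 143 + 47.04 = 190.04 → 190
  B: 53 + 0.42×(255−53) = 53 + 84.84 = 137.84 → 138
  → #F9BE8A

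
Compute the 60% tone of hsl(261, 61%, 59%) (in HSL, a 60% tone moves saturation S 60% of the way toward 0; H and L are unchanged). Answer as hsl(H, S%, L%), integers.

hsl(261, 24%, 59%)

S moves 60% from 61 toward 0: 61 − 36.6 = 24.4 → 24.
H and L are unchanged.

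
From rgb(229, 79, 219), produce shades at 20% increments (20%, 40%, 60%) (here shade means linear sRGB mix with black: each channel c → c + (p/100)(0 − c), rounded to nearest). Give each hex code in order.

20%: (229 − 45.8 = 183.2→183, 79 − 15.8 = 63.2→63, 219 − 43.8 = 175.2→175) → #b73faf
40%: (229 − 91.6 = 137.4→137, 79 − 31.6 = 47.4→47, 219 − 87.6 = 131.4→131) → #892f83
60%: (229 − 137.4 = 91.6→92, 79 − 47.4 = 31.6→32, 219 − 131.4 = 87.6→88) → #5c2058

#b73faf, #892f83, #5c2058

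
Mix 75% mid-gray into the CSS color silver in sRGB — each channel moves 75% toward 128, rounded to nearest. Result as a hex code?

#909090

CSS silver is rgb(192, 192, 192).
Lerp each channel 75% toward 128:
  R: 192 + 0.75×(128−192) = 192 − 48 = 144 → 144
  G: 192 + 0.75×(128−192) = 192 − 48 = 144 → 144
  B: 192 + 0.75×(128−192) = 192 − 48 = 144 → 144
rgb(144, 144, 144) = #909090.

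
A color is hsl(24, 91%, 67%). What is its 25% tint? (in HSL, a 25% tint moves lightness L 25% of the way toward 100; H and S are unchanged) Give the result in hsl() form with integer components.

hsl(24, 91%, 75%)

L moves 25% from 67 toward 100: 67 + 8.25 = 75.25 → 75.
H and S are unchanged.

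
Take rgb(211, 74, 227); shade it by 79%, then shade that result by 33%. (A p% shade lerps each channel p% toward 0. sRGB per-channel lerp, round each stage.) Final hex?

Lerp each channel 79% toward 0:
  R: 211 − 166.69 = 44.31 → 44
  G: 74 − 58.46 = 15.54 → 16
  B: 227 + 0.79×(0−227) = 227 − 179.33 = 47.67 → 48
After the shade: rgb(44, 16, 48) = #2C1030.
A 33% shade moves each channel 33% toward 0:
  R: 44 + 0.33×(0−44) = 44 − 14.52 = 29.48 → 29
  G: 16 + 0.33×(0−16) = 16 − 5.28 = 10.72 → 11
  B: 48 + 0.33×(0−48) = 48 − 15.84 = 32.16 → 32
rgb(29, 11, 32) = #1D0B20.

#1D0B20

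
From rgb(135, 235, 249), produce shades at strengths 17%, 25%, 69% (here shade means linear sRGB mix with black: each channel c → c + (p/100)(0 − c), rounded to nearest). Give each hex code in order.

17%: (135 − 22.95 = 112.05→112, 235 − 39.95 = 195.05→195, 249 − 42.33 = 206.67→207) → #70C3CF
25%: (135 − 33.75 = 101.25→101, 235 − 58.75 = 176.25→176, 249 − 62.25 = 186.75→187) → #65B0BB
69%: (135 − 93.15 = 41.85→42, 235 − 162.15 = 72.85→73, 249 − 171.81 = 77.19→77) → #2A494D

#70C3CF, #65B0BB, #2A494D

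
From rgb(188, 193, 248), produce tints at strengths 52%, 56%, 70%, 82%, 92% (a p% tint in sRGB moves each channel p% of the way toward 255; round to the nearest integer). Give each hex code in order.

52%: (188 + 34.84 = 222.84→223, 193 + 32.24 = 225.24→225, 248 + 3.64 = 251.64→252) → #dfe1fc
56%: (188 + 37.52 = 225.52→226, 193 + 34.72 = 227.72→228, 248 + 3.92 = 251.92→252) → #e2e4fc
70%: (188 + 46.9 = 234.9→235, 193 + 43.4 = 236.4→236, 248 + 4.9 = 252.9→253) → #ebecfd
82%: (188 + 54.94 = 242.94→243, 193 + 50.84 = 243.84→244, 248 + 5.74 = 253.74→254) → #f3f4fe
92%: (188 + 61.64 = 249.64→250, 193 + 57.04 = 250.04→250, 248 + 6.44 = 254.44→254) → #fafafe

#dfe1fc, #e2e4fc, #ebecfd, #f3f4fe, #fafafe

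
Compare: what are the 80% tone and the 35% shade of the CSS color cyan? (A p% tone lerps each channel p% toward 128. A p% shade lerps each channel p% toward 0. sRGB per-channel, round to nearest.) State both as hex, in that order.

CSS cyan is rgb(0, 255, 255).
80% tone:
  R: 0 + 0.8×(128−0) = 0 + 102.4 = 102.4 → 102
  G: 255 + 0.8×(128−255) = 255 − 101.6 = 153.4 → 153
  B: 255 − 101.6 = 153.4 → 153
  → #669999
35% shade:
  R: 0 + 0 = 0 → 0
  G: 255 + 0.35×(0−255) = 255 − 89.25 = 165.75 → 166
  B: 255 + 0.35×(0−255) = 255 − 89.25 = 165.75 → 166
  → #00A6A6

#669999, #00A6A6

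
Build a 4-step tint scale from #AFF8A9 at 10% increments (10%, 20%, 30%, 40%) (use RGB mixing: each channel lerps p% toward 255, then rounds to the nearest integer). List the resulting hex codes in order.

#B7F9B2, #BFF9BA, #C7FAC3, #CFFBCB

#AFF8A9 is rgb(175, 248, 169).
10%: (175 + 8 = 183→183, 248 + 0.7 = 248.7→249, 169 + 8.6 = 177.6→178) → #B7F9B2
20%: (175 + 16 = 191→191, 248 + 1.4 = 249.4→249, 169 + 17.2 = 186.2→186) → #BFF9BA
30%: (175 + 24 = 199→199, 248 + 2.1 = 250.1→250, 169 + 25.8 = 194.8→195) → #C7FAC3
40%: (175 + 32 = 207→207, 248 + 2.8 = 250.8→251, 169 + 34.4 = 203.4→203) → #CFFBCB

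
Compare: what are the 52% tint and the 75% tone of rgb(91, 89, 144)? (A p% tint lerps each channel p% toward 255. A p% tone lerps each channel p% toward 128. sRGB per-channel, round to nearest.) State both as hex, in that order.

52% tint:
  R: 91 + 0.52×(255−91) = 91 + 85.28 = 176.28 → 176
  G: 89 + 86.32 = 175.32 → 175
  B: 144 + 0.52×(255−144) = 144 + 57.72 = 201.72 → 202
  → #b0afca
75% tone:
  R: 91 + 27.75 = 118.75 → 119
  G: 89 + 0.75×(128−89) = 89 + 29.25 = 118.25 → 118
  B: 144 + 0.75×(128−144) = 144 − 12 = 132 → 132
  → #777684

#b0afca, #777684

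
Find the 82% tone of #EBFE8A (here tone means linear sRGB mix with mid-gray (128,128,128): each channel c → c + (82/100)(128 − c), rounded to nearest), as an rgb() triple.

#EBFE8A is rgb(235, 254, 138).
Lerp each channel 82% toward 128:
  R: 235 − 87.74 = 147.26 → 147
  G: 254 − 103.32 = 150.68 → 151
  B: 138 − 8.2 = 129.8 → 130

rgb(147, 151, 130)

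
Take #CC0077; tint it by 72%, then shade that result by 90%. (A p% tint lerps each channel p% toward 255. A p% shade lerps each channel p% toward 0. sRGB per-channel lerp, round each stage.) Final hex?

#181216

#CC0077 is rgb(204, 0, 119).
Per channel, c → c + 0.72(255 − c):
  R: 204 + 0.72×(255−204) = 204 + 36.72 = 240.72 → 241
  G: 0 + 0.72×(255−0) = 0 + 183.6 = 183.6 → 184
  B: 119 + 97.92 = 216.92 → 217
After the tint: rgb(241, 184, 217) = #F1B8D9.
A 90% shade moves each channel 90% toward 0:
  R: 241 − 216.9 = 24.1 → 24
  G: 184 + 0.9×(0−184) = 184 − 165.6 = 18.4 → 18
  B: 217 + 0.9×(0−217) = 217 − 195.3 = 21.7 → 22
rgb(24, 18, 22) = #181216.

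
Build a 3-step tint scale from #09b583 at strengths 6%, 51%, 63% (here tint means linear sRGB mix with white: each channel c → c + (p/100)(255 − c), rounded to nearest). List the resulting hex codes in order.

#18b98a, #86dbc2, #a4e4d1

#09b583 is rgb(9, 181, 131).
6%: (9 + 14.76 = 23.76→24, 181 + 4.44 = 185.44→185, 131 + 7.44 = 138.44→138) → #18b98a
51%: (9 + 125.46 = 134.46→134, 181 + 37.74 = 218.74→219, 131 + 63.24 = 194.24→194) → #86dbc2
63%: (9 + 154.98 = 163.98→164, 181 + 46.62 = 227.62→228, 131 + 78.12 = 209.12→209) → #a4e4d1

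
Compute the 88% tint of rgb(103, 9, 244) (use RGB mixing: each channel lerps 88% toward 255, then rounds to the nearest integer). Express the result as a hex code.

Per channel, c → c + 0.88(255 − c):
  R: 103 + 0.88×(255−103) = 103 + 133.76 = 236.76 → 237
  G: 9 + 0.88×(255−9) = 9 + 216.48 = 225.48 → 225
  B: 244 + 0.88×(255−244) = 244 + 9.68 = 253.68 → 254
rgb(237, 225, 254) = #ede1fe.

#ede1fe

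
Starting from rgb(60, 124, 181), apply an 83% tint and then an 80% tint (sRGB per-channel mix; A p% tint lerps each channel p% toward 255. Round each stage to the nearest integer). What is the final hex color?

#f8fbfc

Lerp each channel 83% toward 255:
  R: 60 + 0.83×(255−60) = 60 + 161.85 = 221.85 → 222
  G: 124 + 0.83×(255−124) = 124 + 108.73 = 232.73 → 233
  B: 181 + 61.42 = 242.42 → 242
After the tint: rgb(222, 233, 242) = #dee9f2.
Lerp each channel 80% toward 255:
  R: 222 + 0.8×(255−222) = 222 + 26.4 = 248.4 → 248
  G: 233 + 17.6 = 250.6 → 251
  B: 242 + 0.8×(255−242) = 242 + 10.4 = 252.4 → 252
rgb(248, 251, 252) = #f8fbfc.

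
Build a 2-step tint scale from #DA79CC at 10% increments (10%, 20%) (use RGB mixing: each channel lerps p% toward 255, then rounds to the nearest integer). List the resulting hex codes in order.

#DE86D1, #E194D6

#DA79CC is rgb(218, 121, 204).
10%: (218 + 3.7 = 221.7→222, 121 + 13.4 = 134.4→134, 204 + 5.1 = 209.1→209) → #DE86D1
20%: (218 + 7.4 = 225.4→225, 121 + 26.8 = 147.8→148, 204 + 10.2 = 214.2→214) → #E194D6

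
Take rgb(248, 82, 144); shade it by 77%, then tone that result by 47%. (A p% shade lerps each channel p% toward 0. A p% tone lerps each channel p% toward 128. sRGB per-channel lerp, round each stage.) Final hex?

#5a464e

Per channel, c → c + 0.77(0 − c):
  R: 248 − 190.96 = 57.04 → 57
  G: 82 + 0.77×(0−82) = 82 − 63.14 = 18.86 → 19
  B: 144 − 110.88 = 33.12 → 33
After the shade: rgb(57, 19, 33) = #391321.
A 47% tone moves each channel 47% toward 128:
  R: 57 + 0.47×(128−57) = 57 + 33.37 = 90.37 → 90
  G: 19 + 0.47×(128−19) = 19 + 51.23 = 70.23 → 70
  B: 33 + 44.65 = 77.65 → 78
rgb(90, 70, 78) = #5a464e.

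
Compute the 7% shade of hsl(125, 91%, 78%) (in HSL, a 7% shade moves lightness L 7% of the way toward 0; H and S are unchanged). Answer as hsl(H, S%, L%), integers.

hsl(125, 91%, 73%)

L moves 7% from 78 toward 0: 78 − 5.46 = 72.54 → 73.
H and S are unchanged.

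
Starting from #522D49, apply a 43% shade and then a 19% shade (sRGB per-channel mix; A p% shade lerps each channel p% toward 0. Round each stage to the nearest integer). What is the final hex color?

#522D49 is rgb(82, 45, 73).
Per channel, c → c + 0.43(0 − c):
  R: 82 − 35.26 = 46.74 → 47
  G: 45 + 0.43×(0−45) = 45 − 19.35 = 25.65 → 26
  B: 73 − 31.39 = 41.61 → 42
After the shade: rgb(47, 26, 42) = #2F1A2A.
Per channel, c → c + 0.19(0 − c):
  R: 47 + 0.19×(0−47) = 47 − 8.93 = 38.07 → 38
  G: 26 − 4.94 = 21.06 → 21
  B: 42 + 0.19×(0−42) = 42 − 7.98 = 34.02 → 34
rgb(38, 21, 34) = #261522.

#261522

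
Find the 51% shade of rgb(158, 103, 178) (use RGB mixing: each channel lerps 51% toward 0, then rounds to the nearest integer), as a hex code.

Lerp each channel 51% toward 0:
  R: 158 + 0.51×(0−158) = 158 − 80.58 = 77.42 → 77
  G: 103 + 0.51×(0−103) = 103 − 52.53 = 50.47 → 50
  B: 178 − 90.78 = 87.22 → 87
rgb(77, 50, 87) = #4d3257.

#4d3257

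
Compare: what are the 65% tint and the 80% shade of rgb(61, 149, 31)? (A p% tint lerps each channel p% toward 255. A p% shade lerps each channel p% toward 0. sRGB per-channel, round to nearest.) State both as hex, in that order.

65% tint:
  R: 61 + 0.65×(255−61) = 61 + 126.1 = 187.1 → 187
  G: 149 + 68.9 = 217.9 → 218
  B: 31 + 145.6 = 176.6 → 177
  → #bbdab1
80% shade:
  R: 61 + 0.8×(0−61) = 61 − 48.8 = 12.2 → 12
  G: 149 − 119.2 = 29.8 → 30
  B: 31 + 0.8×(0−31) = 31 − 24.8 = 6.2 → 6
  → #0c1e06

#bbdab1, #0c1e06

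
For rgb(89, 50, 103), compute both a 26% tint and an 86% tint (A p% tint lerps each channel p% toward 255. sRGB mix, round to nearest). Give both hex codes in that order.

#84678F, #E8E2EA

26% tint:
  R: 89 + 43.16 = 132.16 → 132
  G: 50 + 0.26×(255−50) = 50 + 53.3 = 103.3 → 103
  B: 103 + 0.26×(255−103) = 103 + 39.52 = 142.52 → 143
  → #84678F
86% tint:
  R: 89 + 142.76 = 231.76 → 232
  G: 50 + 176.3 = 226.3 → 226
  B: 103 + 0.86×(255−103) = 103 + 130.72 = 233.72 → 234
  → #E8E2EA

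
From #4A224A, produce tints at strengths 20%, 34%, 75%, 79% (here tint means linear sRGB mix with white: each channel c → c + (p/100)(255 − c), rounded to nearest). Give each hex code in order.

#4A224A is rgb(74, 34, 74).
20%: (74 + 36.2 = 110.2→110, 34 + 44.2 = 78.2→78, 74 + 36.2 = 110.2→110) → #6E4E6E
34%: (74 + 61.54 = 135.54→136, 34 + 75.14 = 109.14→109, 74 + 61.54 = 135.54→136) → #886D88
75%: (74 + 135.75 = 209.75→210, 34 + 165.75 = 199.75→200, 74 + 135.75 = 209.75→210) → #D2C8D2
79%: (74 + 142.99 = 216.99→217, 34 + 174.59 = 208.59→209, 74 + 142.99 = 216.99→217) → #D9D1D9

#6E4E6E, #886D88, #D2C8D2, #D9D1D9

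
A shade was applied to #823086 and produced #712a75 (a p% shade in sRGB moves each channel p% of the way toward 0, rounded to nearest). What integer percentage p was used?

13%

#823086 is rgb(130, 48, 134); #712a75 is rgb(113, 42, 117).
On the B channel (widest range): 117 ≈ 134 + (p/100)(0 − 134), so p ≈ 100×(117 − 134)/(0 − 134) = -1700/-134 = 12.69.
p = 13 reproduces all three channels after rounding.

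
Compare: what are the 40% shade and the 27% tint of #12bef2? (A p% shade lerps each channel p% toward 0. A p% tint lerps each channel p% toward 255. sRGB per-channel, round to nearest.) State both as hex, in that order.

#0b7291, #52d0f6

#12bef2 is rgb(18, 190, 242).
40% shade:
  R: 18 + 0.4×(0−18) = 18 − 7.2 = 10.8 → 11
  G: 190 − 76 = 114 → 114
  B: 242 + 0.4×(0−242) = 242 − 96.8 = 145.2 → 145
  → #0b7291
27% tint:
  R: 18 + 0.27×(255−18) = 18 + 63.99 = 81.99 → 82
  G: 190 + 17.55 = 207.55 → 208
  B: 242 + 3.51 = 245.51 → 246
  → #52d0f6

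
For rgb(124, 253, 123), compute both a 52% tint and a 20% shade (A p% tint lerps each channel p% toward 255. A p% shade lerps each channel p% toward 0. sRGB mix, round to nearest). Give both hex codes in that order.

#C0FEC0, #63CA62

52% tint:
  R: 124 + 0.52×(255−124) = 124 + 68.12 = 192.12 → 192
  G: 253 + 1.04 = 254.04 → 254
  B: 123 + 68.64 = 191.64 → 192
  → #C0FEC0
20% shade:
  R: 124 − 24.8 = 99.2 → 99
  G: 253 − 50.6 = 202.4 → 202
  B: 123 − 24.6 = 98.4 → 98
  → #63CA62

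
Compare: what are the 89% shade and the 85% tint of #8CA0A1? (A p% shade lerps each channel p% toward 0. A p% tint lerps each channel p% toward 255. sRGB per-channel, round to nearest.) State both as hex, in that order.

#0F1212, #EEF1F1

#8CA0A1 is rgb(140, 160, 161).
89% shade:
  R: 140 − 124.6 = 15.4 → 15
  G: 160 + 0.89×(0−160) = 160 − 142.4 = 17.6 → 18
  B: 161 + 0.89×(0−161) = 161 − 143.29 = 17.71 → 18
  → #0F1212
85% tint:
  R: 140 + 0.85×(255−140) = 140 + 97.75 = 237.75 → 238
  G: 160 + 80.75 = 240.75 → 241
  B: 161 + 0.85×(255−161) = 161 + 79.9 = 240.9 → 241
  → #EEF1F1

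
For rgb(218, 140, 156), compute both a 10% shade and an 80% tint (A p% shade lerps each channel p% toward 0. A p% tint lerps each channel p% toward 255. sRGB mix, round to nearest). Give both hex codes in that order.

10% shade:
  R: 218 − 21.8 = 196.2 → 196
  G: 140 − 14 = 126 → 126
  B: 156 − 15.6 = 140.4 → 140
  → #c47e8c
80% tint:
  R: 218 + 29.6 = 247.6 → 248
  G: 140 + 92 = 232 → 232
  B: 156 + 79.2 = 235.2 → 235
  → #f8e8eb

#c47e8c, #f8e8eb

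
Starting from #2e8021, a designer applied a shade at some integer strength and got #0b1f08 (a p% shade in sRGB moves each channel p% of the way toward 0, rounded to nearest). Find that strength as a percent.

#2e8021 is rgb(46, 128, 33); #0b1f08 is rgb(11, 31, 8).
On the G channel (widest range): 31 ≈ 128 + (p/100)(0 − 128), so p ≈ 100×(31 − 128)/(0 − 128) = -9700/-128 = 75.78.
p = 76 reproduces all three channels after rounding.

76%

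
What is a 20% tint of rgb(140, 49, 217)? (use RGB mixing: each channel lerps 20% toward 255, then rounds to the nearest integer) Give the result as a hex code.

Per channel, c → c + 0.2(255 − c):
  R: 140 + 0.2×(255−140) = 140 + 23 = 163 → 163
  G: 49 + 0.2×(255−49) = 49 + 41.2 = 90.2 → 90
  B: 217 + 7.6 = 224.6 → 225
rgb(163, 90, 225) = #A35AE1.

#A35AE1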